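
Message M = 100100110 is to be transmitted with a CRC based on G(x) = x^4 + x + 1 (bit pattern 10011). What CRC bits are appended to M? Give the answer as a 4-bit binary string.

Append 4 zeros: 1001001100000. Divide by 10011 (XOR where the leading bit is 1):
  pos 0: 10010 XOR 10011 = 00001
  pos 4: 10110 XOR 10011 = 00101
  pos 6: 10100 XOR 10011 = 00111
  pos 8: 11100 XOR 10011 = 01111
Remainder (last 4 bits) = 1111. This is the CRC / FCS.

1111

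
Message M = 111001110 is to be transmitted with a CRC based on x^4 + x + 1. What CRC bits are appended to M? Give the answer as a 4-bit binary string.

0111

Append 4 zeros: 1110011100000. Divide by 10011 (XOR where the leading bit is 1):
  pos 0: 11100 XOR 10011 = 01111
  pos 1: 11111 XOR 10011 = 01100
  pos 2: 11001 XOR 10011 = 01010
  pos 3: 10101 XOR 10011 = 00110
  pos 5: 11000 XOR 10011 = 01011
  pos 6: 10110 XOR 10011 = 00101
  pos 8: 10100 XOR 10011 = 00111
Remainder (last 4 bits) = 0111. This is the CRC / FCS.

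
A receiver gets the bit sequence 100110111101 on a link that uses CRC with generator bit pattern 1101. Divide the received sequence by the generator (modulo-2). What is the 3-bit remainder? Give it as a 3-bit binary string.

Modulo-2 division of 100110111101 by 1101:
  pos 0: 1001 XOR 1101 = 0100
  pos 1: 1001 XOR 1101 = 0100
  pos 2: 1000 XOR 1101 = 0101
  pos 3: 1011 XOR 1101 = 0110
  pos 4: 1101 XOR 1101 = 0000
  pos 8: 1101 XOR 1101 = 0000
Remainder = 000 (zero — the frame passes the CRC check).

000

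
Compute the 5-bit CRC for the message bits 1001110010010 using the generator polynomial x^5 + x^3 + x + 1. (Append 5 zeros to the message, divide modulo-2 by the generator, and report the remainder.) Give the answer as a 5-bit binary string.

11110

Append 5 zeros: 100111001001000000. Divide by 101011 (XOR where the leading bit is 1):
  pos 0: 100111 XOR 101011 = 001100
  pos 2: 110000 XOR 101011 = 011011
  pos 3: 110111 XOR 101011 = 011100
  pos 4: 111000 XOR 101011 = 010011
  pos 5: 100110 XOR 101011 = 001101
  pos 7: 110110 XOR 101011 = 011101
  pos 8: 111010 XOR 101011 = 010001
  pos 9: 100010 XOR 101011 = 001001
  pos 11: 100100 XOR 101011 = 001111
Remainder (last 5 bits) = 11110. This is the CRC / FCS.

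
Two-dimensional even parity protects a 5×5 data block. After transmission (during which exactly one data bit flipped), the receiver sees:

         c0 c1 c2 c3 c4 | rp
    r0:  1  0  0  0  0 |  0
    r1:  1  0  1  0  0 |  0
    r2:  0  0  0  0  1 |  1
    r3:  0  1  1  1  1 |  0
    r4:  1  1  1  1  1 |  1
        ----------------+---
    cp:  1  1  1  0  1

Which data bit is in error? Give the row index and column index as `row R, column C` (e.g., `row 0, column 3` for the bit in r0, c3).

row 0, column 1

Recompute each row's even parity and compare to rp:
  r0: data parity 1, sent rp 0 → mismatch
  r1: data parity 0, sent rp 0 → ok
  r2: data parity 1, sent rp 1 → ok
  r3: data parity 0, sent rp 0 → ok
  r4: data parity 1, sent rp 1 → ok
Recompute each column's even parity and compare to cp:
  c0: data parity 1, sent cp 1 → ok
  c1: data parity 0, sent cp 1 → mismatch
  c2: data parity 1, sent cp 1 → ok
  c3: data parity 0, sent cp 0 → ok
  c4: data parity 1, sent cp 1 → ok
Exactly one row (r0) and one column (c1) fail → the flipped bit is at their intersection.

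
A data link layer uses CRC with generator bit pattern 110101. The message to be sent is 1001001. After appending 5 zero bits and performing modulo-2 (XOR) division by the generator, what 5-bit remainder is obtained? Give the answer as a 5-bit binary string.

01101

Append 5 zeros: 100100100000. Divide by 110101 (XOR where the leading bit is 1):
  pos 0: 100100 XOR 110101 = 010001
  pos 1: 100011 XOR 110101 = 010110
  pos 2: 101100 XOR 110101 = 011001
  pos 3: 110010 XOR 110101 = 000111
  pos 6: 111000 XOR 110101 = 001101
Remainder (last 5 bits) = 01101. This is the CRC / FCS.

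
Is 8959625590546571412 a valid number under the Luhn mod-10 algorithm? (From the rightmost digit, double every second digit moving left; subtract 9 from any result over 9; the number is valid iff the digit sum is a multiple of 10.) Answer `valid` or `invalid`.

invalid

From the right, keep odd positions and double even positions (subtract 9 from any doubled value over 9):
  doubled (positions 2,4,...): 2 2 1 8 0 1 4 9 9 → sum 36
  kept (positions 1,3,...): 2 4 7 6 5 9 5 6 5 8 → sum 57
Total = 93.
93 mod 10 = 3, so the number is invalid.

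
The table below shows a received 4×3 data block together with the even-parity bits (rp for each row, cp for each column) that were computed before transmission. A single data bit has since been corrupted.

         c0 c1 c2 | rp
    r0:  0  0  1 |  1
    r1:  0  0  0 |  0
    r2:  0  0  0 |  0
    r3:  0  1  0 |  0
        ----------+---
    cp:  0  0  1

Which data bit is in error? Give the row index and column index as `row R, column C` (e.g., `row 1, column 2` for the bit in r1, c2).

row 3, column 1

Recompute each row's even parity and compare to rp:
  r0: data parity 1, sent rp 1 → ok
  r1: data parity 0, sent rp 0 → ok
  r2: data parity 0, sent rp 0 → ok
  r3: data parity 1, sent rp 0 → mismatch
Recompute each column's even parity and compare to cp:
  c0: data parity 0, sent cp 0 → ok
  c1: data parity 1, sent cp 0 → mismatch
  c2: data parity 1, sent cp 1 → ok
Exactly one row (r3) and one column (c1) fail → the flipped bit is at their intersection.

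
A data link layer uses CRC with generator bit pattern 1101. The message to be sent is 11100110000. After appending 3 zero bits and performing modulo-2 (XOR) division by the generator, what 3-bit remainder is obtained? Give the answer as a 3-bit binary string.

Append 3 zeros: 11100110000000. Divide by 1101 (XOR where the leading bit is 1):
  pos 0: 1110 XOR 1101 = 0011
  pos 2: 1101 XOR 1101 = 0000
  pos 6: 1000 XOR 1101 = 0101
  pos 7: 1010 XOR 1101 = 0111
  pos 8: 1110 XOR 1101 = 0011
  pos 10: 1100 XOR 1101 = 0001
Remainder (last 3 bits) = 001. This is the CRC / FCS.

001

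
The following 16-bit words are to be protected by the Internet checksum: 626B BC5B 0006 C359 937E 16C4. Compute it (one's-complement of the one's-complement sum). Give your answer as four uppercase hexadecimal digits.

One's-complement addition (fold any carry out of bit 15 back into bit 0):
  0x626B + 0xBC5B = 0x11EC6 → wrap carry → 0x1EC7
  0x1EC7 + 0x0006 = 0x01ECD
  0x1ECD + 0xC359 = 0x0E226
  0xE226 + 0x937E = 0x175A4 → wrap carry → 0x75A5
  0x75A5 + 0x16C4 = 0x08C69
One's-complement sum = 0x8C69.
Checksum = ~0x8C69 & 0xFFFF = 0x7396.

7396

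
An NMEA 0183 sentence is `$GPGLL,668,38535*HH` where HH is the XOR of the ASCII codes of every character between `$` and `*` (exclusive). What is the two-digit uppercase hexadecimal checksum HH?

XOR the ASCII codes of the payload characters:
  'G' = 0x47 → acc = 0x47
  'P' = 0x50 → acc = 0x17
  'G' = 0x47 → acc = 0x50
  'L' = 0x4C → acc = 0x1C
  'L' = 0x4C → acc = 0x50
  ',' = 0x2C → acc = 0x7C
  '6' = 0x36 → acc = 0x4A
  '6' = 0x36 → acc = 0x7C
  '8' = 0x38 → acc = 0x44
  ',' = 0x2C → acc = 0x68
  '3' = 0x33 → acc = 0x5B
  '8' = 0x38 → acc = 0x63
  '5' = 0x35 → acc = 0x56
  '3' = 0x33 → acc = 0x65
  '5' = 0x35 → acc = 0x50
Checksum = 0x50.

50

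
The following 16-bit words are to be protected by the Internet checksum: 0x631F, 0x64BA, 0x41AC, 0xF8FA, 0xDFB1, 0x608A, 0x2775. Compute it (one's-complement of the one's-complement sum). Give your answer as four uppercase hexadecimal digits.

95CD

One's-complement addition (fold any carry out of bit 15 back into bit 0):
  0x631F + 0x64BA = 0x0C7D9
  0xC7D9 + 0x41AC = 0x10985 → wrap carry → 0x0986
  0x0986 + 0xF8FA = 0x10280 → wrap carry → 0x0281
  0x0281 + 0xDFB1 = 0x0E232
  0xE232 + 0x608A = 0x142BC → wrap carry → 0x42BD
  0x42BD + 0x2775 = 0x06A32
One's-complement sum = 0x6A32.
Checksum = ~0x6A32 & 0xFFFF = 0x95CD.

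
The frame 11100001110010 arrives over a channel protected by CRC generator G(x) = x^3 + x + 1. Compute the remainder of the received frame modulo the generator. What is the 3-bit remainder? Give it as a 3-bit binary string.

010

Modulo-2 division of 11100001110010 by 1011:
  pos 0: 1110 XOR 1011 = 0101
  pos 1: 1010 XOR 1011 = 0001
  pos 4: 1001 XOR 1011 = 0010
  pos 6: 1011 XOR 1011 = 0000
Remainder = 010 (nonzero — an error is detected).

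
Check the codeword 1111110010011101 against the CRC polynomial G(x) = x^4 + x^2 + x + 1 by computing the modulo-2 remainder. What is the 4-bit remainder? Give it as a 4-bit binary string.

Modulo-2 division of 1111110010011101 by 10111:
  pos 0: 11111 XOR 10111 = 01000
  pos 1: 10001 XOR 10111 = 00110
  pos 3: 11000 XOR 10111 = 01111
  pos 4: 11111 XOR 10111 = 01000
  pos 5: 10000 XOR 10111 = 00111
  pos 7: 11101 XOR 10111 = 01010
  pos 8: 10101 XOR 10111 = 00010
  pos 11: 10101 XOR 10111 = 00010
Remainder = 0010 (nonzero — an error is detected).

0010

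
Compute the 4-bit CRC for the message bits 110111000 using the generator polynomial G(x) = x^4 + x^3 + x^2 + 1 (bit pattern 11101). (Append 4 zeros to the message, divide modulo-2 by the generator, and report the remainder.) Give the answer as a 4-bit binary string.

1101

Append 4 zeros: 1101110000000. Divide by 11101 (XOR where the leading bit is 1):
  pos 0: 11011 XOR 11101 = 00110
  pos 2: 11010 XOR 11101 = 00111
  pos 4: 11100 XOR 11101 = 00001
  pos 8: 10000 XOR 11101 = 01101
Remainder (last 4 bits) = 1101. This is the CRC / FCS.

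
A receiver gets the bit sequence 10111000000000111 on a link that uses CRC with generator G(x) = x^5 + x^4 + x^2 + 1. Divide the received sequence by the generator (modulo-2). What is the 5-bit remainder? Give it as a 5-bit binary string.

Modulo-2 division of 10111000000000111 by 110101:
  pos 0: 101110 XOR 110101 = 011011
  pos 1: 110110 XOR 110101 = 000011
  pos 5: 110000 XOR 110101 = 000101
  pos 8: 101000 XOR 110101 = 011101
  pos 9: 111011 XOR 110101 = 001110
  pos 11: 111011 XOR 110101 = 001110
Remainder = 01110 (nonzero — an error is detected).

01110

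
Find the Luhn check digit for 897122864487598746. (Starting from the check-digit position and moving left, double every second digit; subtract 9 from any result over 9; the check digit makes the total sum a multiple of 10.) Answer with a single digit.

Partial digits right→left: 6 4 7 8 9 5 7 8 4 4 6 8 2 2 1 7 9 8
Double every second digit counting from the check-digit position (so the 1st, 3rd, 5th, ... of the partial from the right).
  doubled (with −9 where >9): 3 5 9 5 8 3 4 2 9 → sum 48
  kept as-is: 4 8 5 8 4 8 2 7 8 → sum 54
Total = 48 + 54 = 102.
Check digit = (10 − (102 mod 10)) mod 10 = 8.

8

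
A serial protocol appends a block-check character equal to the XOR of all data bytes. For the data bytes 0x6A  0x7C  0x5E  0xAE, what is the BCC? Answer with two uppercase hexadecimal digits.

XOR the bytes together:
  start with 0x6A
  0x6A ⊕ 0x7C = 0x16
  0x16 ⊕ 0x5E = 0x48
  0x48 ⊕ 0xAE = 0xE6

E6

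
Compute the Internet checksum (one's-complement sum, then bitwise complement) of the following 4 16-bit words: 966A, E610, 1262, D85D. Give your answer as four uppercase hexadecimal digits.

One's-complement addition (fold any carry out of bit 15 back into bit 0):
  0x966A + 0xE610 = 0x17C7A → wrap carry → 0x7C7B
  0x7C7B + 0x1262 = 0x08EDD
  0x8EDD + 0xD85D = 0x1673A → wrap carry → 0x673B
One's-complement sum = 0x673B.
Checksum = ~0x673B & 0xFFFF = 0x98C4.

98C4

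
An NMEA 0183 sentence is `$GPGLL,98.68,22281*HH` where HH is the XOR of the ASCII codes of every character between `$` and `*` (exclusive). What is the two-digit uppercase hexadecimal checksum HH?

4A

XOR the ASCII codes of the payload characters:
  'G' = 0x47 → acc = 0x47
  'P' = 0x50 → acc = 0x17
  'G' = 0x47 → acc = 0x50
  'L' = 0x4C → acc = 0x1C
  'L' = 0x4C → acc = 0x50
  ',' = 0x2C → acc = 0x7C
  '9' = 0x39 → acc = 0x45
  '8' = 0x38 → acc = 0x7D
  '.' = 0x2E → acc = 0x53
  '6' = 0x36 → acc = 0x65
  '8' = 0x38 → acc = 0x5D
  ',' = 0x2C → acc = 0x71
  '2' = 0x32 → acc = 0x43
  '2' = 0x32 → acc = 0x71
  '2' = 0x32 → acc = 0x43
  '8' = 0x38 → acc = 0x7B
  '1' = 0x31 → acc = 0x4A
Checksum = 0x4A.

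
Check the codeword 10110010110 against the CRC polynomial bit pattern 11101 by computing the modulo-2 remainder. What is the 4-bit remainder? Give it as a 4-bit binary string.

0000

Modulo-2 division of 10110010110 by 11101:
  pos 0: 10110 XOR 11101 = 01011
  pos 1: 10110 XOR 11101 = 01011
  pos 2: 10111 XOR 11101 = 01010
  pos 3: 10100 XOR 11101 = 01001
  pos 4: 10011 XOR 11101 = 01110
  pos 5: 11101 XOR 11101 = 00000
Remainder = 0000 (zero — the frame passes the CRC check).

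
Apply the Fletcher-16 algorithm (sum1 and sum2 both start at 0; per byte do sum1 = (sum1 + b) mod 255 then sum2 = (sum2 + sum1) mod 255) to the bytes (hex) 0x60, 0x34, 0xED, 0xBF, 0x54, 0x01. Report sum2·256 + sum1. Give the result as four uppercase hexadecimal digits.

E797

Running sums (mod 255):
  after byte 0 (0x60): sum1=96, sum2=96
  after byte 1 (0x34): sum1=148, sum2=244
  after byte 2 (0xED): sum1=130, sum2=119
  after byte 3 (0xBF): sum1=66, sum2=185
  after byte 4 (0x54): sum1=150, sum2=80
  after byte 5 (0x01): sum1=151, sum2=231
Checksum = sum2·256 + sum1 = 231·256 + 151 = 59287 = 0xE797.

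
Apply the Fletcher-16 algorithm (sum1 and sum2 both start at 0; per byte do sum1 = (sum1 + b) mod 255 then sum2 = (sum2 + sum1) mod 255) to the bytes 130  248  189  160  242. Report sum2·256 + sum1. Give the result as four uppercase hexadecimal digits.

DDCC

Running sums (mod 255):
  after byte 0 (130): sum1=130, sum2=130
  after byte 1 (248): sum1=123, sum2=253
  after byte 2 (189): sum1=57, sum2=55
  after byte 3 (160): sum1=217, sum2=17
  after byte 4 (242): sum1=204, sum2=221
Checksum = sum2·256 + sum1 = 221·256 + 204 = 56780 = 0xDDCC.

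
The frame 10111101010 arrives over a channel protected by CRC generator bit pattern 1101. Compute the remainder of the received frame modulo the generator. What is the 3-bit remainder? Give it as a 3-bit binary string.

100

Modulo-2 division of 10111101010 by 1101:
  pos 0: 1011 XOR 1101 = 0110
  pos 1: 1101 XOR 1101 = 0000
  pos 5: 1010 XOR 1101 = 0111
  pos 6: 1111 XOR 1101 = 0010
Remainder = 100 (nonzero — an error is detected).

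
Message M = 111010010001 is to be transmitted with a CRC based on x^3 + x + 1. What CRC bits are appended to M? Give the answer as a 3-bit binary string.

010

Append 3 zeros: 111010010001000. Divide by 1011 (XOR where the leading bit is 1):
  pos 0: 1110 XOR 1011 = 0101
  pos 1: 1011 XOR 1011 = 0000
  pos 7: 1000 XOR 1011 = 0011
  pos 9: 1110 XOR 1011 = 0101
  pos 10: 1010 XOR 1011 = 0001
Remainder (last 3 bits) = 010. This is the CRC / FCS.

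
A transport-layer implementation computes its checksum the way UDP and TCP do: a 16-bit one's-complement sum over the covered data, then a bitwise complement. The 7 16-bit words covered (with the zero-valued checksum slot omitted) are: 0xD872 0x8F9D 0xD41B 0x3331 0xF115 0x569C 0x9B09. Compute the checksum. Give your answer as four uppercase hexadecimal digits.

ADE6

One's-complement addition (fold any carry out of bit 15 back into bit 0):
  0xD872 + 0x8F9D = 0x1680F → wrap carry → 0x6810
  0x6810 + 0xD41B = 0x13C2B → wrap carry → 0x3C2C
  0x3C2C + 0x3331 = 0x06F5D
  0x6F5D + 0xF115 = 0x16072 → wrap carry → 0x6073
  0x6073 + 0x569C = 0x0B70F
  0xB70F + 0x9B09 = 0x15218 → wrap carry → 0x5219
One's-complement sum = 0x5219.
Checksum = ~0x5219 & 0xFFFF = 0xADE6.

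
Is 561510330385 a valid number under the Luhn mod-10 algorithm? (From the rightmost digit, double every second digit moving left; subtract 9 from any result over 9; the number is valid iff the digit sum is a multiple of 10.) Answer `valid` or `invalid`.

From the right, keep odd positions and double even positions (subtract 9 from any doubled value over 9):
  doubled (positions 2,4,...): 7 0 6 2 2 1 → sum 18
  kept (positions 1,3,...): 5 3 3 0 5 6 → sum 22
Total = 40.
40 mod 10 = 0, so the number is valid.

valid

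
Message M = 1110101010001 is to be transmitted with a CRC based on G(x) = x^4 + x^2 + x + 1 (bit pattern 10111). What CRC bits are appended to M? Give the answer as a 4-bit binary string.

Append 4 zeros: 11101010100010000. Divide by 10111 (XOR where the leading bit is 1):
  pos 0: 11101 XOR 10111 = 01010
  pos 1: 10100 XOR 10111 = 00011
  pos 4: 11101 XOR 10111 = 01010
  pos 5: 10100 XOR 10111 = 00011
  pos 8: 11001 XOR 10111 = 01110
  pos 9: 11100 XOR 10111 = 01011
  pos 10: 10110 XOR 10111 = 00001
Remainder (last 4 bits) = 0100. This is the CRC / FCS.

0100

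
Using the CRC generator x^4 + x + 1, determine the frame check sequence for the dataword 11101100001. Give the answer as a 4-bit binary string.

Append 4 zeros: 111011000010000. Divide by 10011 (XOR where the leading bit is 1):
  pos 0: 11101 XOR 10011 = 01110
  pos 1: 11101 XOR 10011 = 01110
  pos 2: 11100 XOR 10011 = 01111
  pos 3: 11110 XOR 10011 = 01101
  pos 4: 11010 XOR 10011 = 01001
  pos 5: 10010 XOR 10011 = 00001
  pos 9: 11000 XOR 10011 = 01011
  pos 10: 10110 XOR 10011 = 00101
Remainder (last 4 bits) = 0101. This is the CRC / FCS.

0101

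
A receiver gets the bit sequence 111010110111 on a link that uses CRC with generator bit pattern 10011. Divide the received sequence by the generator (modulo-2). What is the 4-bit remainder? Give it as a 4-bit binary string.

Modulo-2 division of 111010110111 by 10011:
  pos 0: 11101 XOR 10011 = 01110
  pos 1: 11100 XOR 10011 = 01111
  pos 2: 11111 XOR 10011 = 01100
  pos 3: 11001 XOR 10011 = 01010
  pos 4: 10100 XOR 10011 = 00111
  pos 6: 11111 XOR 10011 = 01100
  pos 7: 11001 XOR 10011 = 01010
Remainder = 1010 (nonzero — an error is detected).

1010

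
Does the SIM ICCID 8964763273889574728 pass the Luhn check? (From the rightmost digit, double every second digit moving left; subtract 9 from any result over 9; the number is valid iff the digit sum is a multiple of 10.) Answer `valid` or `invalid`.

From the right, keep odd positions and double even positions (subtract 9 from any doubled value over 9):
  doubled (positions 2,4,...): 4 8 1 7 6 4 3 8 9 → sum 50
  kept (positions 1,3,...): 8 7 7 9 8 7 3 7 6 8 → sum 70
Total = 120.
120 mod 10 = 0, so the number is valid.

valid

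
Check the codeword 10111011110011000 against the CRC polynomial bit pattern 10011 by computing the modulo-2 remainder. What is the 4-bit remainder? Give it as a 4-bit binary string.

Modulo-2 division of 10111011110011000 by 10011:
  pos 0: 10111 XOR 10011 = 00100
  pos 2: 10001 XOR 10011 = 00010
  pos 5: 10111 XOR 10011 = 00100
  pos 7: 10000 XOR 10011 = 00011
  pos 10: 11110 XOR 10011 = 01101
  pos 11: 11010 XOR 10011 = 01001
  pos 12: 10010 XOR 10011 = 00001
Remainder = 0001 (nonzero — an error is detected).

0001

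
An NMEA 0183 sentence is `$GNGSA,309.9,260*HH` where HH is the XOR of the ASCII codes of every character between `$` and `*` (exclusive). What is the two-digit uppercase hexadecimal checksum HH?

XOR the ASCII codes of the payload characters:
  'G' = 0x47 → acc = 0x47
  'N' = 0x4E → acc = 0x09
  'G' = 0x47 → acc = 0x4E
  'S' = 0x53 → acc = 0x1D
  'A' = 0x41 → acc = 0x5C
  ',' = 0x2C → acc = 0x70
  '3' = 0x33 → acc = 0x43
  '0' = 0x30 → acc = 0x73
  '9' = 0x39 → acc = 0x4A
  '.' = 0x2E → acc = 0x64
  '9' = 0x39 → acc = 0x5D
  ',' = 0x2C → acc = 0x71
  '2' = 0x32 → acc = 0x43
  '6' = 0x36 → acc = 0x75
  '0' = 0x30 → acc = 0x45
Checksum = 0x45.

45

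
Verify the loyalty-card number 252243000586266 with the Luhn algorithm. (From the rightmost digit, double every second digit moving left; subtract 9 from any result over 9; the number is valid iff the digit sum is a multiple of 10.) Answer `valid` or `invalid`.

invalid

From the right, keep odd positions and double even positions (subtract 9 from any doubled value over 9):
  doubled (positions 2,4,...): 3 3 1 0 6 4 1 → sum 18
  kept (positions 1,3,...): 6 2 8 0 0 4 2 2 → sum 24
Total = 42.
42 mod 10 = 2, so the number is invalid.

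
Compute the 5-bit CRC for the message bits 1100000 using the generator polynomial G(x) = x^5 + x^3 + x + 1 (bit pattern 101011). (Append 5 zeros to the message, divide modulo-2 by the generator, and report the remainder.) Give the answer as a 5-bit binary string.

11110

Append 5 zeros: 110000000000. Divide by 101011 (XOR where the leading bit is 1):
  pos 0: 110000 XOR 101011 = 011011
  pos 1: 110110 XOR 101011 = 011101
  pos 2: 111010 XOR 101011 = 010001
  pos 3: 100010 XOR 101011 = 001001
  pos 5: 100100 XOR 101011 = 001111
Remainder (last 5 bits) = 11110. This is the CRC / FCS.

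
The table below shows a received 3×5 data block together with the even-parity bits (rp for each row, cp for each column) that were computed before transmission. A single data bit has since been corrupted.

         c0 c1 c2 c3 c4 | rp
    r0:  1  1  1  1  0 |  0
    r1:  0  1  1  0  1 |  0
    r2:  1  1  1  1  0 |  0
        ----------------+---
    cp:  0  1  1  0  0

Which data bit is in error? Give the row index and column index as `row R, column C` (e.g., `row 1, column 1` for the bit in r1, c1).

row 1, column 4

Recompute each row's even parity and compare to rp:
  r0: data parity 0, sent rp 0 → ok
  r1: data parity 1, sent rp 0 → mismatch
  r2: data parity 0, sent rp 0 → ok
Recompute each column's even parity and compare to cp:
  c0: data parity 0, sent cp 0 → ok
  c1: data parity 1, sent cp 1 → ok
  c2: data parity 1, sent cp 1 → ok
  c3: data parity 0, sent cp 0 → ok
  c4: data parity 1, sent cp 0 → mismatch
Exactly one row (r1) and one column (c4) fail → the flipped bit is at their intersection.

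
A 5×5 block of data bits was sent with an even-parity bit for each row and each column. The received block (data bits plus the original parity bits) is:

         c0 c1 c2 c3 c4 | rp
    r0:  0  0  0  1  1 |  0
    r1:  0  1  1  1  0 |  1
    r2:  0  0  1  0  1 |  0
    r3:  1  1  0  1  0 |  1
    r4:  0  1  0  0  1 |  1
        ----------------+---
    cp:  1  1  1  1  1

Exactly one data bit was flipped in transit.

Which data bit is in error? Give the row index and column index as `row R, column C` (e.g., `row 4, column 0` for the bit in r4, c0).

Recompute each row's even parity and compare to rp:
  r0: data parity 0, sent rp 0 → ok
  r1: data parity 1, sent rp 1 → ok
  r2: data parity 0, sent rp 0 → ok
  r3: data parity 1, sent rp 1 → ok
  r4: data parity 0, sent rp 1 → mismatch
Recompute each column's even parity and compare to cp:
  c0: data parity 1, sent cp 1 → ok
  c1: data parity 1, sent cp 1 → ok
  c2: data parity 0, sent cp 1 → mismatch
  c3: data parity 1, sent cp 1 → ok
  c4: data parity 1, sent cp 1 → ok
Exactly one row (r4) and one column (c2) fail → the flipped bit is at their intersection.

row 4, column 2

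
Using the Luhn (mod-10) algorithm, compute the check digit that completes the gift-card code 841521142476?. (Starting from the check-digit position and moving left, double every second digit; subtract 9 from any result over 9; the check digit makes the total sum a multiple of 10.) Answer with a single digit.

Partial digits right→left: 6 7 4 2 4 1 1 2 5 1 4 8
Double every second digit counting from the check-digit position (so the 1st, 3rd, 5th, ... of the partial from the right).
  doubled (with −9 where >9): 3 8 8 2 1 8 → sum 30
  kept as-is: 7 2 1 2 1 8 → sum 21
Total = 30 + 21 = 51.
Check digit = (10 − (51 mod 10)) mod 10 = 9.

9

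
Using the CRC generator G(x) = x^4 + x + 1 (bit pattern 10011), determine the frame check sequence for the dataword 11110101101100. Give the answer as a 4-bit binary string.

Append 4 zeros: 111101011011000000. Divide by 10011 (XOR where the leading bit is 1):
  pos 0: 11110 XOR 10011 = 01101
  pos 1: 11011 XOR 10011 = 01000
  pos 2: 10000 XOR 10011 = 00011
  pos 5: 11110 XOR 10011 = 01101
  pos 6: 11011 XOR 10011 = 01000
  pos 7: 10001 XOR 10011 = 00010
  pos 10: 10000 XOR 10011 = 00011
  pos 13: 11000 XOR 10011 = 01011
Remainder (last 4 bits) = 1011. This is the CRC / FCS.

1011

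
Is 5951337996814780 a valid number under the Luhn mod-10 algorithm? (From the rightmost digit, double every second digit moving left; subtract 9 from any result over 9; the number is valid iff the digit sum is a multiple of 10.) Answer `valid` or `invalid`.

From the right, keep odd positions and double even positions (subtract 9 from any doubled value over 9):
  doubled (positions 2,4,...): 7 8 7 9 5 6 1 1 → sum 44
  kept (positions 1,3,...): 0 7 1 6 9 3 1 9 → sum 36
Total = 80.
80 mod 10 = 0, so the number is valid.

valid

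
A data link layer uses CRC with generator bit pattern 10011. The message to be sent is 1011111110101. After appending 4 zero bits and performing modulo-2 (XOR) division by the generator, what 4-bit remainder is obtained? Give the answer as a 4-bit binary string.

0000

Append 4 zeros: 10111111101010000. Divide by 10011 (XOR where the leading bit is 1):
  pos 0: 10111 XOR 10011 = 00100
  pos 2: 10011 XOR 10011 = 00000
  pos 7: 11010 XOR 10011 = 01001
  pos 8: 10011 XOR 10011 = 00000
Remainder (last 4 bits) = 0000. This is the CRC / FCS.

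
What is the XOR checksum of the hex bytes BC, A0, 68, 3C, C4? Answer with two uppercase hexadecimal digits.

8C

XOR the bytes together:
  start with 0xBC
  0xBC ⊕ 0xA0 = 0x1C
  0x1C ⊕ 0x68 = 0x74
  0x74 ⊕ 0x3C = 0x48
  0x48 ⊕ 0xC4 = 0x8C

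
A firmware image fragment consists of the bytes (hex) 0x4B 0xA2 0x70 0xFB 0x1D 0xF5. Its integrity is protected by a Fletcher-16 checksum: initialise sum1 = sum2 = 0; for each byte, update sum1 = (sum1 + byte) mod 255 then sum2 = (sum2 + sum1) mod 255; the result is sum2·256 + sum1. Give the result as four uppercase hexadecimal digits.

D66D

Running sums (mod 255):
  after byte 0 (0x4B): sum1=75, sum2=75
  after byte 1 (0xA2): sum1=237, sum2=57
  after byte 2 (0x70): sum1=94, sum2=151
  after byte 3 (0xFB): sum1=90, sum2=241
  after byte 4 (0x1D): sum1=119, sum2=105
  after byte 5 (0xF5): sum1=109, sum2=214
Checksum = sum2·256 + sum1 = 214·256 + 109 = 54893 = 0xD66D.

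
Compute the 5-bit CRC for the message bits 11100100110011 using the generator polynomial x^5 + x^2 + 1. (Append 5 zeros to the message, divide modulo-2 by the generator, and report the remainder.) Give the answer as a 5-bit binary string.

Append 5 zeros: 1110010011001100000. Divide by 100101 (XOR where the leading bit is 1):
  pos 0: 111001 XOR 100101 = 011100
  pos 1: 111000 XOR 100101 = 011101
  pos 2: 111010 XOR 100101 = 011111
  pos 3: 111111 XOR 100101 = 011010
  pos 4: 110101 XOR 100101 = 010000
  pos 5: 100000 XOR 100101 = 000101
  pos 8: 101011 XOR 100101 = 001110
  pos 10: 111000 XOR 100101 = 011101
  pos 11: 111010 XOR 100101 = 011111
  pos 12: 111110 XOR 100101 = 011011
  pos 13: 110110 XOR 100101 = 010011
Remainder (last 5 bits) = 10011. This is the CRC / FCS.

10011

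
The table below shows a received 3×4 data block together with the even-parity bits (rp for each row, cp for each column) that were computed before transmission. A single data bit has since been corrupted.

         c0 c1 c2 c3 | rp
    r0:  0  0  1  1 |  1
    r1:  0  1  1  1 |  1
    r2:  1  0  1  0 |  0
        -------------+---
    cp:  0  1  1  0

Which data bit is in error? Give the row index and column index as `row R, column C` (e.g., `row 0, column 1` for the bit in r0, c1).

row 0, column 0

Recompute each row's even parity and compare to rp:
  r0: data parity 0, sent rp 1 → mismatch
  r1: data parity 1, sent rp 1 → ok
  r2: data parity 0, sent rp 0 → ok
Recompute each column's even parity and compare to cp:
  c0: data parity 1, sent cp 0 → mismatch
  c1: data parity 1, sent cp 1 → ok
  c2: data parity 1, sent cp 1 → ok
  c3: data parity 0, sent cp 0 → ok
Exactly one row (r0) and one column (c0) fail → the flipped bit is at their intersection.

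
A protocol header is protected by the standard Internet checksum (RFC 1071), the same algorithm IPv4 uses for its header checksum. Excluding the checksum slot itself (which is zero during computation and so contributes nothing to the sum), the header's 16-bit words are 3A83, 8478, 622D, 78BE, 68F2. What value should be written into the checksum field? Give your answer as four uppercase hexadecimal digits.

One's-complement addition (fold any carry out of bit 15 back into bit 0):
  0x3A83 + 0x8478 = 0x0BEFB
  0xBEFB + 0x622D = 0x12128 → wrap carry → 0x2129
  0x2129 + 0x78BE = 0x099E7
  0x99E7 + 0x68F2 = 0x102D9 → wrap carry → 0x02DA
One's-complement sum = 0x02DA.
Checksum = ~0x02DA & 0xFFFF = 0xFD25.

FD25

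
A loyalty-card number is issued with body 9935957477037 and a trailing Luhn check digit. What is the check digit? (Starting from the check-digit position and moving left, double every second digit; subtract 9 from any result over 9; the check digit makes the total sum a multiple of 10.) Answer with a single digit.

8

Partial digits right→left: 7 3 0 7 7 4 7 5 9 5 3 9 9
Double every second digit counting from the check-digit position (so the 1st, 3rd, 5th, ... of the partial from the right).
  doubled (with −9 where >9): 5 0 5 5 9 6 9 → sum 39
  kept as-is: 3 7 4 5 5 9 → sum 33
Total = 39 + 33 = 72.
Check digit = (10 − (72 mod 10)) mod 10 = 8.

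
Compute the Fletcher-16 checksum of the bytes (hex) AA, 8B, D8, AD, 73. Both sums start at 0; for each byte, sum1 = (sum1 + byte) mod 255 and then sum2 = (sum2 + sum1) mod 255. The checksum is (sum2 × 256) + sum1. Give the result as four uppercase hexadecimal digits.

DC30

Running sums (mod 255):
  after byte 0 (AA): sum1=170, sum2=170
  after byte 1 (8B): sum1=54, sum2=224
  after byte 2 (D8): sum1=15, sum2=239
  after byte 3 (AD): sum1=188, sum2=172
  after byte 4 (73): sum1=48, sum2=220
Checksum = sum2·256 + sum1 = 220·256 + 48 = 56368 = 0xDC30.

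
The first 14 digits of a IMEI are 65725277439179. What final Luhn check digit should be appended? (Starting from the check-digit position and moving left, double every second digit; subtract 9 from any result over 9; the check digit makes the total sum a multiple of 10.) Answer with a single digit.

4

Partial digits right→left: 9 7 1 9 3 4 7 7 2 5 2 7 5 6
Double every second digit counting from the check-digit position (so the 1st, 3rd, 5th, ... of the partial from the right).
  doubled (with −9 where >9): 9 2 6 5 4 4 1 → sum 31
  kept as-is: 7 9 4 7 5 7 6 → sum 45
Total = 31 + 45 = 76.
Check digit = (10 − (76 mod 10)) mod 10 = 4.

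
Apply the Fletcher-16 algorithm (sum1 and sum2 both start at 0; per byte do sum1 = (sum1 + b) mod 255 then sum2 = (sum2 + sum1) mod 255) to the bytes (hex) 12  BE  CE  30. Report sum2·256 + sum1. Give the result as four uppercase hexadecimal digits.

52CF

Running sums (mod 255):
  after byte 0 (12): sum1=18, sum2=18
  after byte 1 (BE): sum1=208, sum2=226
  after byte 2 (CE): sum1=159, sum2=130
  after byte 3 (30): sum1=207, sum2=82
Checksum = sum2·256 + sum1 = 82·256 + 207 = 21199 = 0x52CF.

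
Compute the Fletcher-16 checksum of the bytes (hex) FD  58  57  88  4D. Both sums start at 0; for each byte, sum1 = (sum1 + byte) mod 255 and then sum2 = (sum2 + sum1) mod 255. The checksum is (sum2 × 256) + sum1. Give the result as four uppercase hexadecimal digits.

BB83

Running sums (mod 255):
  after byte 0 (FD): sum1=253, sum2=253
  after byte 1 (58): sum1=86, sum2=84
  after byte 2 (57): sum1=173, sum2=2
  after byte 3 (88): sum1=54, sum2=56
  after byte 4 (4D): sum1=131, sum2=187
Checksum = sum2·256 + sum1 = 187·256 + 131 = 48003 = 0xBB83.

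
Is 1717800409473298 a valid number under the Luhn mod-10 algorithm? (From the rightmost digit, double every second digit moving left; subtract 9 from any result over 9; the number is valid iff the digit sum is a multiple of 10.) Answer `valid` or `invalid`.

From the right, keep odd positions and double even positions (subtract 9 from any doubled value over 9):
  doubled (positions 2,4,...): 9 6 8 0 0 7 2 2 → sum 34
  kept (positions 1,3,...): 8 2 7 9 4 0 7 7 → sum 44
Total = 78.
78 mod 10 = 8, so the number is invalid.

invalid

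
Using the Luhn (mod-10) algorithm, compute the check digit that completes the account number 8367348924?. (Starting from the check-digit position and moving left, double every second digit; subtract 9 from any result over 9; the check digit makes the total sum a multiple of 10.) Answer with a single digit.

Partial digits right→left: 4 2 9 8 4 3 7 6 3 8
Double every second digit counting from the check-digit position (so the 1st, 3rd, 5th, ... of the partial from the right).
  doubled (with −9 where >9): 8 9 8 5 6 → sum 36
  kept as-is: 2 8 3 6 8 → sum 27
Total = 36 + 27 = 63.
Check digit = (10 − (63 mod 10)) mod 10 = 7.

7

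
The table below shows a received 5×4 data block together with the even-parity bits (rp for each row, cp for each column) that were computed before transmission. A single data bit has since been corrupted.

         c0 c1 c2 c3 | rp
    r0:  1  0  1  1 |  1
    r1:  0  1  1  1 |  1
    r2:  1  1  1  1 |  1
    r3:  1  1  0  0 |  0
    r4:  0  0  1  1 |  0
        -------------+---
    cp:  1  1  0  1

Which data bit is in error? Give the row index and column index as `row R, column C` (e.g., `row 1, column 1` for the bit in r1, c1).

Recompute each row's even parity and compare to rp:
  r0: data parity 1, sent rp 1 → ok
  r1: data parity 1, sent rp 1 → ok
  r2: data parity 0, sent rp 1 → mismatch
  r3: data parity 0, sent rp 0 → ok
  r4: data parity 0, sent rp 0 → ok
Recompute each column's even parity and compare to cp:
  c0: data parity 1, sent cp 1 → ok
  c1: data parity 1, sent cp 1 → ok
  c2: data parity 0, sent cp 0 → ok
  c3: data parity 0, sent cp 1 → mismatch
Exactly one row (r2) and one column (c3) fail → the flipped bit is at their intersection.

row 2, column 3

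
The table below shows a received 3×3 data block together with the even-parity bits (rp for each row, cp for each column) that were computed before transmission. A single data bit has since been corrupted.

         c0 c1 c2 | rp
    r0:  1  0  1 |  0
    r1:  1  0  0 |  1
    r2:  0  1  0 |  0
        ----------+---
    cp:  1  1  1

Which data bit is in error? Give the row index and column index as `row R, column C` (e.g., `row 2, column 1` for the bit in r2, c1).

Recompute each row's even parity and compare to rp:
  r0: data parity 0, sent rp 0 → ok
  r1: data parity 1, sent rp 1 → ok
  r2: data parity 1, sent rp 0 → mismatch
Recompute each column's even parity and compare to cp:
  c0: data parity 0, sent cp 1 → mismatch
  c1: data parity 1, sent cp 1 → ok
  c2: data parity 1, sent cp 1 → ok
Exactly one row (r2) and one column (c0) fail → the flipped bit is at their intersection.

row 2, column 0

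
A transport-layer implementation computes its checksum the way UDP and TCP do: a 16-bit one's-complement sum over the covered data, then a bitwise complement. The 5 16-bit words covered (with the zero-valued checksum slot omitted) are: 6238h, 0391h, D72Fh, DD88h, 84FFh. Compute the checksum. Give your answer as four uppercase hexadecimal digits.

One's-complement addition (fold any carry out of bit 15 back into bit 0):
  0x6238 + 0x0391 = 0x065C9
  0x65C9 + 0xD72F = 0x13CF8 → wrap carry → 0x3CF9
  0x3CF9 + 0xDD88 = 0x11A81 → wrap carry → 0x1A82
  0x1A82 + 0x84FF = 0x09F81
One's-complement sum = 0x9F81.
Checksum = ~0x9F81 & 0xFFFF = 0x607E.

607E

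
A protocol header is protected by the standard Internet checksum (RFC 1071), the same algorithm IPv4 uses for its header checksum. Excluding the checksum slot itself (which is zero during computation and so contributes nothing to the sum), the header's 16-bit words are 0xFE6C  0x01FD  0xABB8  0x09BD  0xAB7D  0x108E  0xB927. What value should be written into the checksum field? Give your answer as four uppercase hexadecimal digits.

One's-complement addition (fold any carry out of bit 15 back into bit 0):
  0xFE6C + 0x01FD = 0x10069 → wrap carry → 0x006A
  0x006A + 0xABB8 = 0x0AC22
  0xAC22 + 0x09BD = 0x0B5DF
  0xB5DF + 0xAB7D = 0x1615C → wrap carry → 0x615D
  0x615D + 0x108E = 0x071EB
  0x71EB + 0xB927 = 0x12B12 → wrap carry → 0x2B13
One's-complement sum = 0x2B13.
Checksum = ~0x2B13 & 0xFFFF = 0xD4EC.

D4EC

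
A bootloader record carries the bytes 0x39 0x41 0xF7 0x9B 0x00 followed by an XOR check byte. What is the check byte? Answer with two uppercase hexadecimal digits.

14

XOR the bytes together:
  start with 0x39
  0x39 ⊕ 0x41 = 0x78
  0x78 ⊕ 0xF7 = 0x8F
  0x8F ⊕ 0x9B = 0x14
  0x14 ⊕ 0x00 = 0x14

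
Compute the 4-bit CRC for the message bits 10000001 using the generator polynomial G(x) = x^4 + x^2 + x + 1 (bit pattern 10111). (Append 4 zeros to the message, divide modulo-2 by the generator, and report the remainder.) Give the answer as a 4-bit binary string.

0000

Append 4 zeros: 100000010000. Divide by 10111 (XOR where the leading bit is 1):
  pos 0: 10000 XOR 10111 = 00111
  pos 2: 11100 XOR 10111 = 01011
  pos 3: 10111 XOR 10111 = 00000
Remainder (last 4 bits) = 0000. This is the CRC / FCS.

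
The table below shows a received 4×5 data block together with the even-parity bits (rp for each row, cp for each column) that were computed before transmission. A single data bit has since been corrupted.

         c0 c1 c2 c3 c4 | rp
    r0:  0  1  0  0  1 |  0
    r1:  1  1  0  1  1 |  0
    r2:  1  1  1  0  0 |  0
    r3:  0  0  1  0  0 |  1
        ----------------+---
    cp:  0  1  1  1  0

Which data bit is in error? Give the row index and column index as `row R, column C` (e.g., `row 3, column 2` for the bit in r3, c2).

row 2, column 2

Recompute each row's even parity and compare to rp:
  r0: data parity 0, sent rp 0 → ok
  r1: data parity 0, sent rp 0 → ok
  r2: data parity 1, sent rp 0 → mismatch
  r3: data parity 1, sent rp 1 → ok
Recompute each column's even parity and compare to cp:
  c0: data parity 0, sent cp 0 → ok
  c1: data parity 1, sent cp 1 → ok
  c2: data parity 0, sent cp 1 → mismatch
  c3: data parity 1, sent cp 1 → ok
  c4: data parity 0, sent cp 0 → ok
Exactly one row (r2) and one column (c2) fail → the flipped bit is at their intersection.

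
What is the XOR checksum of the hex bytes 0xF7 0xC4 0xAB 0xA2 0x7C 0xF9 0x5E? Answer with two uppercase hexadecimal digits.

E1

XOR the bytes together:
  start with 0xF7
  0xF7 ⊕ 0xC4 = 0x33
  0x33 ⊕ 0xAB = 0x98
  0x98 ⊕ 0xA2 = 0x3A
  0x3A ⊕ 0x7C = 0x46
  0x46 ⊕ 0xF9 = 0xBF
  0xBF ⊕ 0x5E = 0xE1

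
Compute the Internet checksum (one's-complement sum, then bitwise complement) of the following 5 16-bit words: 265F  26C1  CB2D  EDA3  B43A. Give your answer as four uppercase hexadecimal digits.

45D3

One's-complement addition (fold any carry out of bit 15 back into bit 0):
  0x265F + 0x26C1 = 0x04D20
  0x4D20 + 0xCB2D = 0x1184D → wrap carry → 0x184E
  0x184E + 0xEDA3 = 0x105F1 → wrap carry → 0x05F2
  0x05F2 + 0xB43A = 0x0BA2C
One's-complement sum = 0xBA2C.
Checksum = ~0xBA2C & 0xFFFF = 0x45D3.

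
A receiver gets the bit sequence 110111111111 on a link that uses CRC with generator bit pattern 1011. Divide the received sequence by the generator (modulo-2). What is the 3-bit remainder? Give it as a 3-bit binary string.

110

Modulo-2 division of 110111111111 by 1011:
  pos 0: 1101 XOR 1011 = 0110
  pos 1: 1101 XOR 1011 = 0110
  pos 2: 1101 XOR 1011 = 0110
  pos 3: 1101 XOR 1011 = 0110
  pos 4: 1101 XOR 1011 = 0110
  pos 5: 1101 XOR 1011 = 0110
  pos 6: 1101 XOR 1011 = 0110
  pos 7: 1101 XOR 1011 = 0110
  pos 8: 1101 XOR 1011 = 0110
Remainder = 110 (nonzero — an error is detected).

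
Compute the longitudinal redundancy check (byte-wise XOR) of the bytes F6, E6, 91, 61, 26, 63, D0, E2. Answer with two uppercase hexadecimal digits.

XOR the bytes together:
  start with 0xF6
  0xF6 ⊕ 0xE6 = 0x10
  0x10 ⊕ 0x91 = 0x81
  0x81 ⊕ 0x61 = 0xE0
  0xE0 ⊕ 0x26 = 0xC6
  0xC6 ⊕ 0x63 = 0xA5
  0xA5 ⊕ 0xD0 = 0x75
  0x75 ⊕ 0xE2 = 0x97

97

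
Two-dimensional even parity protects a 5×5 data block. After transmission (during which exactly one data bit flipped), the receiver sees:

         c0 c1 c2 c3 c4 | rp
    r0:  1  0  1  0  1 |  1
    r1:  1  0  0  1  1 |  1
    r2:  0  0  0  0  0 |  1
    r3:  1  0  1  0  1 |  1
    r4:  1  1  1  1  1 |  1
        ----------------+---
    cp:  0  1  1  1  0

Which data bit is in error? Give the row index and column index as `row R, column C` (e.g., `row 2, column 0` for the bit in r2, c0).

row 2, column 3

Recompute each row's even parity and compare to rp:
  r0: data parity 1, sent rp 1 → ok
  r1: data parity 1, sent rp 1 → ok
  r2: data parity 0, sent rp 1 → mismatch
  r3: data parity 1, sent rp 1 → ok
  r4: data parity 1, sent rp 1 → ok
Recompute each column's even parity and compare to cp:
  c0: data parity 0, sent cp 0 → ok
  c1: data parity 1, sent cp 1 → ok
  c2: data parity 1, sent cp 1 → ok
  c3: data parity 0, sent cp 1 → mismatch
  c4: data parity 0, sent cp 0 → ok
Exactly one row (r2) and one column (c3) fail → the flipped bit is at their intersection.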